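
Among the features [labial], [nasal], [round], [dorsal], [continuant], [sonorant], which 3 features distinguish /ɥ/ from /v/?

/ɥ/ is the labial-palatal glide and /v/ is the voiced labiodental fricative. Both are [+labial], [−nasal], [+continuant]. /ɥ/ is [+sonorant] while /v/ is [−sonorant]; /ɥ/ is [+round] while /v/ is [−round]; /ɥ/ is [+dorsal] while /v/ is [−dorsal], so the distinguishing features are [sonorant], [round], [dorsal].

[sonorant], [round], [dorsal]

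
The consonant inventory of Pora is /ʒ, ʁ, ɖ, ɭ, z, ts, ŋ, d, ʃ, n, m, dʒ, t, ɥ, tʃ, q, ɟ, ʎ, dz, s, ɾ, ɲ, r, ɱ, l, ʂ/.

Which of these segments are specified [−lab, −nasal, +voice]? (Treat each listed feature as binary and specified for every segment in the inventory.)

Checking each segment against [−labial], [−nasal], [+voice]: /ʒ/ (voiced postalveolar fricative), /ʁ/ (voiced uvular fricative), /ɖ/ (voiced retroflex stop), /ɭ/ (retroflex lateral approximant), /z/ (voiced alveolar fricative), /d/ (voiced alveolar stop), among others, satisfy every feature; every other segment in the inventory fails at least one.

ʒ, ʁ, ɖ, ɭ, z, d, dʒ, ɟ, ʎ, dz, ɾ, r, l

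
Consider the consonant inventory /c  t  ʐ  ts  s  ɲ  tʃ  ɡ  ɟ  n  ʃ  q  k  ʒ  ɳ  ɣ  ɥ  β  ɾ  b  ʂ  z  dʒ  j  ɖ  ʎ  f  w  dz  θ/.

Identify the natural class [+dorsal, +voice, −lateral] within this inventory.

ɲ, ɡ, ɟ, ɣ, ɥ, j, w

Eliminate segments failing any feature: /c, q, k/ are [−voice]; /t, ʐ, ts, s, tʃ, n, ʃ, ʒ, ɳ, β, ɾ, b, ʂ, z, dʒ, ɖ, f, dz, θ/ are [−dorsal]; /ʎ/ is [+lateral]. The remaining /ɲ, ɡ, ɟ, ɣ, ɥ, j, w/ satisfy [+dorsal], [+voice], [−lateral].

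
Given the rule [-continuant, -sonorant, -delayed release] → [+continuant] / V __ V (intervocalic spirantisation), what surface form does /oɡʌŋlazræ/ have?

[oɣʌŋlazræ]

/ɡ/ satisfies [-continuant, -sonorant, -delayed release] and sits in V __ V. The [+continuant] counterpart of the voiced velar stop is /ɣ/. Other segments in /oɡʌŋlazræ/ either fail the structural description or are not in the environment, so the surface form is [oɣʌŋlazræ].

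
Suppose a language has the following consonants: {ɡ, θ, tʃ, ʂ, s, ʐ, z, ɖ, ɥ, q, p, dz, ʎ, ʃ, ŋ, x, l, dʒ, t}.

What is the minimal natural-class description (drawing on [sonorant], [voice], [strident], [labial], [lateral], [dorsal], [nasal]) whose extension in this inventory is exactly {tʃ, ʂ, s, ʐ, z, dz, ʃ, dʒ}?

The target set is precisely the extension of [+strident] in this inventory.

[+strident]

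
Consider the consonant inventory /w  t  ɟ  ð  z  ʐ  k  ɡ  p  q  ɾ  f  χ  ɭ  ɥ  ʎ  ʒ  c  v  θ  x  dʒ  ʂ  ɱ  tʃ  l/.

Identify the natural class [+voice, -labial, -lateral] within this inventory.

Eliminate segments failing any feature: /w, ɥ, v, ɱ/ are [+labial]; /t, k, p, q, f, χ, c, θ, x, ʂ, tʃ/ are [-voice]; /ɭ, ʎ, l/ are [+lateral]. The remaining /ɟ, ð, z, ʐ, ɡ, ɾ, ʒ, dʒ/ satisfy [+voice], [-labial], [-lateral].

ɟ, ð, z, ʐ, ɡ, ɾ, ʒ, dʒ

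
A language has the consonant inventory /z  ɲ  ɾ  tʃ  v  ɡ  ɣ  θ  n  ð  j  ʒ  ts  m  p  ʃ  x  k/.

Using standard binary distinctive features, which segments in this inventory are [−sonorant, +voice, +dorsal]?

ɡ, ɣ

Checking each segment against [−sonorant], [+voice], [+dorsal]: /ɡ/ (voiced velar stop), /ɣ/ (voiced velar fricative) satisfy every feature; every other segment in the inventory fails at least one.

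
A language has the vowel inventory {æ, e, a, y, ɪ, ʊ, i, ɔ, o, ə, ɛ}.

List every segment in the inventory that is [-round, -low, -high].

Checking each segment against [-round], [-low], [-high]: /e/ (mid front unrounded tense vowel), /ə/ (mid central vowel (schwa)), /ɛ/ (mid front unrounded lax vowel) satisfy every feature; every other segment in the inventory fails at least one.

e, ə, ɛ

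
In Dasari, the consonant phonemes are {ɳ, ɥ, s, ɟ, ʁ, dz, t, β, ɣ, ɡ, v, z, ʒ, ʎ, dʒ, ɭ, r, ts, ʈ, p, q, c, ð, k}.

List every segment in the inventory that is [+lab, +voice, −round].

β, v

Checking each segment against [+labial], [+voice], [−round]: /β/ (voiced bilabial fricative), /v/ (voiced labiodental fricative) satisfy every feature; every other segment in the inventory fails at least one.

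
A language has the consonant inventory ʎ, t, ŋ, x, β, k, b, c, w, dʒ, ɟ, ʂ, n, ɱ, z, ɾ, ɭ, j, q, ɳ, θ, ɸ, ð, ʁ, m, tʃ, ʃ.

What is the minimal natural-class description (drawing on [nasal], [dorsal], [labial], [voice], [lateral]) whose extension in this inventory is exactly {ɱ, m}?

[+nasal, +labial]

The class [+nasal], [+labial] has exactly /ɱ, m/ as its extension in this inventory. No smaller conjunction from the listed features achieves this: [+labial] alone would also admit /β, b, w, ɸ/; [+nasal] alone would also admit /ŋ, n, ɳ/; and checking the remaining single features turns up none with this extension.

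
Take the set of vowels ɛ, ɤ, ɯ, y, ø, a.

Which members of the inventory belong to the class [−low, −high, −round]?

ɛ, ɤ

Checking each segment against [−low], [−high], [−round]: /ɛ/ (mid front unrounded lax vowel), /ɤ/ (mid back unrounded tense vowel) satisfy every feature; every other segment in the inventory fails at least one.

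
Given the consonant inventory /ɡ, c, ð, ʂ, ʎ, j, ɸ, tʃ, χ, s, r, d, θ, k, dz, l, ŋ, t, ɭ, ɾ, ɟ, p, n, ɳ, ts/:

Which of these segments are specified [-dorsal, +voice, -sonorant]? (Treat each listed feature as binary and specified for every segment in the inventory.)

ð, d, dz

Eliminate segments failing any feature: /ɡ, c, ʎ, j, χ, k, ŋ, ɟ/ are [+dorsal]; /ʂ, ɸ, tʃ, s, θ, t, p, ts/ are [-voice]; /r, l, ɭ, ɾ, n, ɳ/ are [+sonorant]. The remaining /ð, d, dz/ satisfy [-dorsal], [+voice], [-sonorant].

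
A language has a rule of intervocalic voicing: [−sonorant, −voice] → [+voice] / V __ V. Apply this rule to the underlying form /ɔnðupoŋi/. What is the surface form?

The only segment in the rule's environment that also matches [−sonorant, −voice] is /p/. Applying [+voice] turns the voiceless bilabial stop into /b/ (voiced bilabial stop), giving [ɔnðuboŋi].

[ɔnðuboŋi]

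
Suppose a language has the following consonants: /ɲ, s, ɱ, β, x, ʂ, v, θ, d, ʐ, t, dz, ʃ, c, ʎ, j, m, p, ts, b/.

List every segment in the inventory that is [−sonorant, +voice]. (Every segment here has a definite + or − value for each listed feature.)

The [−sonorant] segments are /s, β, x, ʂ, v, θ, d, ʐ, t, dz, ʃ, c, p, ts, b/.
Then [+voice] leaves /β, v, d, ʐ, dz, b/.

β, v, d, ʐ, dz, b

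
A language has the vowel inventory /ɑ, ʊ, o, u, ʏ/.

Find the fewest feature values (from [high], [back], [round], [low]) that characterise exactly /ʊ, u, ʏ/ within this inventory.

[+high]

The target set is precisely the extension of [+high] in this inventory.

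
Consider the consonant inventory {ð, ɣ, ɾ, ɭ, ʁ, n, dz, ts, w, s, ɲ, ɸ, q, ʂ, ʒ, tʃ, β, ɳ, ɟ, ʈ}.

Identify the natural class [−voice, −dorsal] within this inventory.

Among the inventory, the [−voice] segments are /ts, s, ɸ, q, ʂ, tʃ, ʈ/.
Then [−dorsal] leaves /ts, s, ɸ, ʂ, tʃ, ʈ/.

ts, s, ɸ, ʂ, tʃ, ʈ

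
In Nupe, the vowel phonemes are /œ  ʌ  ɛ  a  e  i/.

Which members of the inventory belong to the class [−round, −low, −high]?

Eliminate segments failing any feature: /œ/ is [+round]; /a/ is [+low]; /i/ is [+high]. The remaining /ʌ, ɛ, e/ satisfy [−round], [−low], [−high].

ʌ, ɛ, e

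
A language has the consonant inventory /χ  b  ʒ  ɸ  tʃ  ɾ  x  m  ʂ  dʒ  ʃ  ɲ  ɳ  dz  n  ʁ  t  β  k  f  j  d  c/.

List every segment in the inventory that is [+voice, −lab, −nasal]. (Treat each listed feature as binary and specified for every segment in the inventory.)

ʒ, ɾ, dʒ, dz, ʁ, j, d

Checking each segment against [+voice], [−labial], [−nasal]: /ʒ/ (voiced postalveolar fricative), /ɾ/ (alveolar tap), /dʒ/ (voiced postalveolar affricate), /dz/ (voiced alveolar affricate), /ʁ/ (voiced uvular fricative), /j/ (palatal glide), among others, satisfy every feature; every other segment in the inventory fails at least one.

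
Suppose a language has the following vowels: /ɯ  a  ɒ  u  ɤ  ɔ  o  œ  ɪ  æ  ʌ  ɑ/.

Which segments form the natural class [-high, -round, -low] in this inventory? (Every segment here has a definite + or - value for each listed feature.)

ɤ, ʌ

Among the inventory, the [-high] segments are /a, ɒ, ɤ, ɔ, o, œ, æ, ʌ, ɑ/.
Intersecting with [-round] gives /a, ɤ, æ, ʌ, ɑ/.
Intersecting with [-low] leaves /ɤ, ʌ/.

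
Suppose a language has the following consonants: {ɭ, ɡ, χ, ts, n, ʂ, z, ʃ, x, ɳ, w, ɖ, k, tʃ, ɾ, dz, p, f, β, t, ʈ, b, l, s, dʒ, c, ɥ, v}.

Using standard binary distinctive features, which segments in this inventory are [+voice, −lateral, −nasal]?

The [+voice] segments are /ɭ, ɡ, n, z, ɳ, w, ɖ, ɾ, dz, β, b, l, dʒ, ɥ, v/.
Then [−lateral] gives /ɡ, n, z, ɳ, w, ɖ, ɾ, dz, β, b, dʒ, ɥ, v/.
Within that set, [−nasal] leaves /ɡ, z, w, ɖ, ɾ, dz, β, b, dʒ, ɥ, v/.

ɡ, z, w, ɖ, ɾ, dz, β, b, dʒ, ɥ, v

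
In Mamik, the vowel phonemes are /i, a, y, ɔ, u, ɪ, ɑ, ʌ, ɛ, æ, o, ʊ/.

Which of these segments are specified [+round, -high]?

Checking each segment against [+round], [-high]: /ɔ/ (mid back rounded lax vowel), /o/ (mid back rounded tense vowel) satisfy every feature; every other segment in the inventory fails at least one.

ɔ, o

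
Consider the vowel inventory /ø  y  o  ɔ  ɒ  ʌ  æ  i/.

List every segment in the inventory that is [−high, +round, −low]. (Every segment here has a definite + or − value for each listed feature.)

ø, o, ɔ

Checking each segment against [−high], [+round], [−low]: /ø/ (mid front rounded tense vowel), /o/ (mid back rounded tense vowel), /ɔ/ (mid back rounded lax vowel) satisfy every feature; every other segment in the inventory fails at least one.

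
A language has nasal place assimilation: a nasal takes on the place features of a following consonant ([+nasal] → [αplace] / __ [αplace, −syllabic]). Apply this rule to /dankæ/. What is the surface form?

[daŋkæ]

/n/ sits before the [+dorsal] consonant /k/, so it takes on [+dorsal] and surfaces as /ŋ/. The rest of the form is unaffected: [daŋkæ].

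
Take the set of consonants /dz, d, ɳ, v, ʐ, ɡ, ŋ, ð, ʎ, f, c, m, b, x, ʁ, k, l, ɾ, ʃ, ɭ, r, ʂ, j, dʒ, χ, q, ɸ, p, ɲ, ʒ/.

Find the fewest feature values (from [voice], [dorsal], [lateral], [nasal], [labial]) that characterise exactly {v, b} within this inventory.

[+voice, −nasal, +labial]

Every target segment is [+voice], [−nasal], [+labial]; each remaining inventory member fails at least one of these. Each conjunct is needed — [−nasal, +labial] alone would also admit /f, ɸ, p/; [+voice, +labial] alone would also admit /m/; [+voice, −nasal] alone would also admit /dz, d, ʐ, ɡ, …/ — and no other combination of two listed features has exactly this extension, so three is the minimum.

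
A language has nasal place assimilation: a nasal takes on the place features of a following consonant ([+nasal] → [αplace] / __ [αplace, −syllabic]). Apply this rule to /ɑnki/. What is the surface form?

The only nasal preceding a consonant is /n/ before /k/. /k/ is [+dorsal], so /n/ → /ŋ/, giving [ɑŋki].

[ɑŋki]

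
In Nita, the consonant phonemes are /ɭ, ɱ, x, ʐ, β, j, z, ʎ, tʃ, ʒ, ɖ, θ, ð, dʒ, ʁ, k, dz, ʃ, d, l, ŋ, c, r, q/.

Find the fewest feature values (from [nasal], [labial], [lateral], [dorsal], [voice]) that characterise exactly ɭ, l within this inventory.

Every target segment is [+lateral], [−dorsal]; each remaining inventory member fails at least one of these. Each conjunct is needed — [−dorsal] alone would also admit /ɱ, ʐ, β, z, …/; [+lateral] alone would also admit /ʎ/ — and no other single listed feature has exactly this extension, so two is the minimum.

[+lateral, −dorsal]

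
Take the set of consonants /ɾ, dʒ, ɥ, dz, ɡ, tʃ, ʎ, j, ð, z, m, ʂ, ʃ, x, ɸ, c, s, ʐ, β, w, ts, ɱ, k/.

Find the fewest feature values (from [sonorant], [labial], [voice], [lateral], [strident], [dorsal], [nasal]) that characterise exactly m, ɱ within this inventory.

Every target segment is [+nasal] and no other inventory member is, so one feature is enough.

[+nasal]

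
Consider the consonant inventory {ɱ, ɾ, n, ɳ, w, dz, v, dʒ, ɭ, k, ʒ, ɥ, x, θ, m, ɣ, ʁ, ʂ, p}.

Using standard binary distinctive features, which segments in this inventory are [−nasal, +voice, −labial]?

ɾ, dz, dʒ, ɭ, ʒ, ɣ, ʁ

Eliminate segments failing any feature: /ɱ, n, ɳ, m/ are [+nasal]; /w, v, ɥ/ are [+labial]; /k, x, θ, ʂ, p/ are [−voice]. The remaining /ɾ, dz, dʒ, ɭ, ʒ, ɣ, ʁ/ satisfy [−nasal], [+voice], [−labial].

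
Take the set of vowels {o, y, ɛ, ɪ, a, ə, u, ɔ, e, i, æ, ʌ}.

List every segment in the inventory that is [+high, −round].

Checking each segment against [+high], [−round]: /ɪ/ (high front unrounded lax vowel), /i/ (high front unrounded tense vowel) satisfy every feature; every other segment in the inventory fails at least one.

ɪ, i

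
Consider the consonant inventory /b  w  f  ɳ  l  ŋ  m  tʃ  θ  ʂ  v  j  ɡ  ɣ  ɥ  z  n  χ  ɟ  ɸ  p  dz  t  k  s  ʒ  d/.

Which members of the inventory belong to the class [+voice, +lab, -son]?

First, the [+voice] segments are /b, w, ɳ, l, ŋ, m, v, j, ɡ, ɣ, ɥ, z, n, ɟ, dz, ʒ, d/.
Then [+labial] gives /b, w, m, v, ɥ/.
Of those, [-sonorant] leaves /b, v/.

b, v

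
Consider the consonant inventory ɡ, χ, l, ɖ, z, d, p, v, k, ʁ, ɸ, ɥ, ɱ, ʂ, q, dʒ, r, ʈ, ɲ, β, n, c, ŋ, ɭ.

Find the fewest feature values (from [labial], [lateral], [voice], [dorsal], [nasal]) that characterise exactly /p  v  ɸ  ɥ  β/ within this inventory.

[-nasal, +labial]

Every target segment is [-nasal], [+labial]; each remaining inventory member fails at least one of these. Each conjunct is needed — [+labial] alone would also admit /ɱ/; [-nasal] alone would also admit /ɡ, χ, l, ɖ, …/ — and no other single listed feature has exactly this extension, so two is the minimum.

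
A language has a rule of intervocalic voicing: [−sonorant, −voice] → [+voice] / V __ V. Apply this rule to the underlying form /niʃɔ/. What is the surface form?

[niʒɔ]

/ʃ/ satisfies [−sonorant, −voice] and sits in V __ V. The [+voice] counterpart of the voiceless postalveolar fricative is /ʒ/. Other segments in /niʃɔ/ either fail the structural description or are not in the environment, so the surface form is [niʒɔ].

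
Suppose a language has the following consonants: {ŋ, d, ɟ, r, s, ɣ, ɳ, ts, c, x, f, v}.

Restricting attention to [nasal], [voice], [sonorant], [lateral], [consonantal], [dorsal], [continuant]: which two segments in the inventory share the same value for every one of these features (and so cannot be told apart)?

f, s

Both /f/ and /s/ are [−nasal], [−voice], [−sonorant], [−lateral], [+consonantal], [−dorsal], [+continuant]. Since the list omits [labial] and [coronal] — which do distinguish the voiceless labiodental fricative from the voiceless alveolar fricative — this pair collapses; all other pairs remain distinct.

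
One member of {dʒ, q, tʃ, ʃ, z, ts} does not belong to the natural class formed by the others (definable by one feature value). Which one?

The remaining segments after removing /q/ share [+strident]; /q/ (voiceless uvular stop) is [-strident]. For every other candidate removal, the leftover set fails to share any single feature value that the removed segment lacks.

q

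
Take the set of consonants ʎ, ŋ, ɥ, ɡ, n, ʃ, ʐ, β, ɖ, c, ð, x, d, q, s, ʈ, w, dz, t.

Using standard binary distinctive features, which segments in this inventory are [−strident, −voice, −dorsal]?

ʈ, t

Eliminate segments failing any feature: /ʎ, ŋ, ɥ, ɡ, n, β, ɖ, ð, d, w/ are [+voice]; /ʃ, ʐ, s, dz/ are [+strident]; /c, x, q/ are [+dorsal]. The remaining /ʈ, t/ satisfy [−strident], [−voice], [−dorsal].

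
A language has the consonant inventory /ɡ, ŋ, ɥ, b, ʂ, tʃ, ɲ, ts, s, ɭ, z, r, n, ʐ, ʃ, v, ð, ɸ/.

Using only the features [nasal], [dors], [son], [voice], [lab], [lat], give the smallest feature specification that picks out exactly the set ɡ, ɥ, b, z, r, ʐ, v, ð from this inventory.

[+voice, −nasal, −lat]

Every target segment is [+voice], [−nasal], [−lateral]; each remaining inventory member fails at least one of these. Each conjunct is needed — [−nasal, −lateral] alone would also admit /ʂ, tʃ, ts, s, …/; [+voice, −lateral] alone would also admit /ŋ, ɲ, n/; [+voice, −nasal] alone would also admit /ɭ/ — and no other combination of two listed features has exactly this extension, so three is the minimum.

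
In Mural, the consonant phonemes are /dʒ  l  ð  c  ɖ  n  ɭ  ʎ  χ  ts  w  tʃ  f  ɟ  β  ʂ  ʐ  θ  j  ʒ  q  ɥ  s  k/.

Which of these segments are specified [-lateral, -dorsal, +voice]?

dʒ, ð, ɖ, n, β, ʐ, ʒ

Eliminate segments failing any feature: /l, ɭ, ʎ/ are [+lateral]; /c, χ, w, ɟ, j, q, ɥ, k/ are [+dorsal]; /ts, tʃ, f, ʂ, θ, s/ are [-voice]. The remaining /dʒ, ð, ɖ, n, β, ʐ, ʒ/ satisfy [-lateral], [-dorsal], [+voice].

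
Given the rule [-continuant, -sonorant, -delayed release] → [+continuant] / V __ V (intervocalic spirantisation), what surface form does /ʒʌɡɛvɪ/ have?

The only segment in the rule's environment that also matches [-continuant, -sonorant, -delayed release] is /ɡ/. Applying [+continuant] turns the voiced velar stop into /ɣ/ (voiced velar fricative), giving [ʒʌɣɛvɪ].

[ʒʌɣɛvɪ]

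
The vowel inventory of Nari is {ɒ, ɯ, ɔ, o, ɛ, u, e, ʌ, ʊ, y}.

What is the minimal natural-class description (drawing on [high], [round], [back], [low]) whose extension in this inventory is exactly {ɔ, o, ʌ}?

[−high, −low, +back]

Every target segment is [−high], [−low], [+back]; each remaining inventory member fails at least one of these. Each conjunct is needed — [−low, +back] alone would also admit /ɯ, u, ʊ/; [−high, +back] alone would also admit /ɒ/; [−high, −low] alone would also admit /ɛ, e/ — and no other combination of two listed features has exactly this extension, so three is the minimum.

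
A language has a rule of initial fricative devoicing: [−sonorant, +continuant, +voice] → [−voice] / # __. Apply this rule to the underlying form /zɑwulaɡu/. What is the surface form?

[sɑwulaɡu]

Only the initial segment /z/ is both word-initial and matches the structural description. It is a voiced alveolar fricative, so [−sonorant, +continuant, +voice] holds; changing it to [−voice] with all other features held fixed yields /s/ (voiceless alveolar fricative). No other segment meets both the structural description and the environment, so the output is [sɑwulaɡu].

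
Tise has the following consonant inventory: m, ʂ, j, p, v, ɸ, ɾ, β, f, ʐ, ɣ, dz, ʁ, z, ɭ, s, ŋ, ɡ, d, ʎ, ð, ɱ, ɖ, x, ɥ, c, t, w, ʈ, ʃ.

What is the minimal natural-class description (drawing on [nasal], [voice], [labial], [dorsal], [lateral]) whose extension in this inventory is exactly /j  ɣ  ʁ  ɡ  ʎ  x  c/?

Every target segment is [−nasal], [−labial], [+dorsal]; each remaining inventory member fails at least one of these. Each conjunct is needed — [−labial, +dorsal] alone would also admit /ŋ/; [−nasal, +dorsal] alone would also admit /ɥ, w/; [−nasal, −labial] alone would also admit /ʂ, ɾ, ʐ, dz, …/ — and no other combination of two listed features has exactly this extension, so three is the minimum.

[−nasal, −labial, +dorsal]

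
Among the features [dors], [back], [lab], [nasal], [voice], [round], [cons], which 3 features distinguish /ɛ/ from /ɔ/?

[labial], [round], [back]

/ɛ/ is the mid front unrounded lax vowel and /ɔ/ is the mid back rounded lax vowel. Both are [+dorsal], [−nasal], [+voice], [−consonantal]. /ɛ/ is [−labial] while /ɔ/ is [+labial]; /ɛ/ is [−round] while /ɔ/ is [+round]; /ɛ/ is [−back] while /ɔ/ is [+back], so the distinguishing features are [labial], [round], [back].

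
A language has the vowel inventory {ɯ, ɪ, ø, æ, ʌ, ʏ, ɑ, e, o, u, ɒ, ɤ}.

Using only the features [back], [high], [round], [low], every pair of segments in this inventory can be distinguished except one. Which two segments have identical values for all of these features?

/ɤ/ (mid back unrounded tense vowel) and /ʌ/ (mid back unrounded lax vowel) are both [+back], [−high], [−round], [−low], so none of the listed features separates them. (They do differ in [tense], which is not among the given features.) Every other pair in the inventory differs on at least one listed feature.

ɤ, ʌ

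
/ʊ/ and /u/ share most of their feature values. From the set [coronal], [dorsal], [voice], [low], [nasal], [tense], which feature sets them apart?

The two segments share [-coronal], [+dorsal], [+voice], [-low], [-nasal]. The only feature from the list on which they differ: /ʊ/ is [-tense] while /u/ is [+tense].

[tense]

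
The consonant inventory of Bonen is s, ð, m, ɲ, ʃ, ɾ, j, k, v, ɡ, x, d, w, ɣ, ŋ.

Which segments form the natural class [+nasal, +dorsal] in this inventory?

ɲ, ŋ

Eliminate segments failing any feature: /s, ð, ʃ, ɾ, j, k, v, ɡ, x, d, w, ɣ/ are [-nasal]; /m/ is [-dorsal]. The remaining /ɲ, ŋ/ satisfy [+nasal], [+dorsal].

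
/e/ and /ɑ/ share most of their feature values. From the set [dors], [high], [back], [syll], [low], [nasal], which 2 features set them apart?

[low], [back]

/e/ is the mid front unrounded tense vowel and /ɑ/ is the low back unrounded vowel. Both are [+dorsal], [−high], [+syllabic], [−nasal]. /e/ is [−low] while /ɑ/ is [+low]; /e/ is [−back] while /ɑ/ is [+back], so the distinguishing features are [low], [back].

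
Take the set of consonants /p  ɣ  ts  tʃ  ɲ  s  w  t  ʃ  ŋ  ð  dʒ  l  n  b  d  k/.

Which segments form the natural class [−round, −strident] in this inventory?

Checking each segment against [−round], [−strident]: /p/ (voiceless bilabial stop), /ɣ/ (voiced velar fricative), /ɲ/ (palatal nasal), /t/ (voiceless alveolar stop), /ŋ/ (velar nasal), /ð/ (voiced dental fricative), among others, satisfy every feature; every other segment in the inventory fails at least one.

p, ɣ, ɲ, t, ŋ, ð, l, n, b, d, k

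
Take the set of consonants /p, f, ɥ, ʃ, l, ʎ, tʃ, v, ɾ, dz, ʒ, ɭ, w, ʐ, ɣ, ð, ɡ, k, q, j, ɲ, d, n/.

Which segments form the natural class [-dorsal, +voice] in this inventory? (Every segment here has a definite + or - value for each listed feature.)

First, the [-dorsal] segments are /p, f, ʃ, l, tʃ, v, ɾ, dz, ʒ, ɭ, ʐ, ð, d, n/.
Then [+voice] leaves /l, v, ɾ, dz, ʒ, ɭ, ʐ, ð, d, n/.

l, v, ɾ, dz, ʒ, ɭ, ʐ, ð, d, n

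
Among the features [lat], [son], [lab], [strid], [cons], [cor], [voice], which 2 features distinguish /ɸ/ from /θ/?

/ɸ/ is the voiceless bilabial fricative and /θ/ is the voiceless dental fricative. Both are [−lateral], [−sonorant], [−strident], [+consonantal], [−voice]. /ɸ/ is [+labial] while /θ/ is [−labial]; /ɸ/ is [−coronal] while /θ/ is [+coronal], so the distinguishing features are [labial], [coronal].

[labial], [coronal]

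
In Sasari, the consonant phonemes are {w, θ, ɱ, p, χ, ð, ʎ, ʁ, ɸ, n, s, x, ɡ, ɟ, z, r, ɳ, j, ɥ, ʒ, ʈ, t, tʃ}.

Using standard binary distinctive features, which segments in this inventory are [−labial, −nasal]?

θ, χ, ð, ʎ, ʁ, s, x, ɡ, ɟ, z, r, j, ʒ, ʈ, t, tʃ

Eliminate segments failing any feature: /w, ɱ, p, ɸ, ɥ/ are [+labial]; /n, ɳ/ are [+nasal]. The remaining /θ, χ, ð, ʎ, ʁ, s, x, ɡ, ɟ, z, r, j, ʒ, ʈ, t, tʃ/ satisfy [−labial], [−nasal].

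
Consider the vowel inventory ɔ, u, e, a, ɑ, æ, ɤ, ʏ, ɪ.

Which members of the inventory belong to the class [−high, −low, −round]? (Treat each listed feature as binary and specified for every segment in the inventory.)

e, ɤ

Among the inventory, the [−high] segments are /ɔ, e, a, ɑ, æ, ɤ/.
Among these, [−low] gives /ɔ, e, ɤ/.
Among these, [−round] leaves /e, ɤ/.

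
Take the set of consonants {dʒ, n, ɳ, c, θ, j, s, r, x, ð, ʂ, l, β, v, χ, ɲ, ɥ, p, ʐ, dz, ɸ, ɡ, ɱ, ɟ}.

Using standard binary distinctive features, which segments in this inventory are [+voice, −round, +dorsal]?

First, the [+voice] segments are /dʒ, n, ɳ, j, r, ð, l, β, v, ɲ, ɥ, ʐ, dz, ɡ, ɱ, ɟ/.
Then [−round] gives /dʒ, n, ɳ, j, r, ð, l, β, v, ɲ, ʐ, dz, ɡ, ɱ, ɟ/.
Within that set, [+dorsal] leaves /j, ɲ, ɡ, ɟ/.

j, ɲ, ɡ, ɟ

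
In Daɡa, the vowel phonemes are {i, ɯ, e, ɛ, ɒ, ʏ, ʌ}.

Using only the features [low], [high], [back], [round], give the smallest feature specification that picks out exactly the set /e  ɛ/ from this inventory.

Every target segment is [-high], [-back]; each remaining inventory member fails at least one of these. Each conjunct is needed — [-back] alone would also admit /i, ʏ/; [-high] alone would also admit /ɒ, ʌ/ — and no other single listed feature has exactly this extension, so two is the minimum.

[-high, -back]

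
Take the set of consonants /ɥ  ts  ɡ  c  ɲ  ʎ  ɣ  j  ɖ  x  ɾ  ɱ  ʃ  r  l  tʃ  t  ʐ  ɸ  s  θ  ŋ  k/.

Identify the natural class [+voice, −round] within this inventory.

Eliminate segments failing any feature: /ɥ/ is [+round]; /ts, c, x, ʃ, tʃ, t, ɸ, s, θ, k/ are [−voice]. The remaining /ɡ, ɲ, ʎ, ɣ, j, ɖ, ɾ, ɱ, r, l, ʐ, ŋ/ satisfy [+voice], [−round].

ɡ, ɲ, ʎ, ɣ, j, ɖ, ɾ, ɱ, r, l, ʐ, ŋ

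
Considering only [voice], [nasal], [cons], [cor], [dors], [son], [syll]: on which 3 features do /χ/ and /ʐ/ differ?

The two segments share [−nasal], [+consonantal], [−sonorant], [−syllabic]. The only features from the list on which they differ: /χ/ is [−voice] while /ʐ/ is [+voice]; /χ/ is [−coronal] while /ʐ/ is [+coronal]; /χ/ is [+dorsal] while /ʐ/ is [−dorsal].

[voice], [coronal], [dorsal]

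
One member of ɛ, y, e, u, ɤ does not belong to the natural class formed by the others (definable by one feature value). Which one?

[tense] groups all but one: /e, ɤ, y, u/ share [+tense] while /ɛ/ (mid front unrounded lax vowel) alone is [−tense]. Removing any other segment would not leave a single-feature class that excludes it.

ɛ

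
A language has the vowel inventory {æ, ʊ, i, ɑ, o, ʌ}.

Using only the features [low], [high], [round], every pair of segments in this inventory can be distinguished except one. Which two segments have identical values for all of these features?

Both /æ/ and /ɑ/ are [+low], [−high], [−round]. Since the list omits [back] — which does distinguish the low front unrounded vowel from the low back unrounded vowel — this pair collapses; all other pairs remain distinct.

æ, ɑ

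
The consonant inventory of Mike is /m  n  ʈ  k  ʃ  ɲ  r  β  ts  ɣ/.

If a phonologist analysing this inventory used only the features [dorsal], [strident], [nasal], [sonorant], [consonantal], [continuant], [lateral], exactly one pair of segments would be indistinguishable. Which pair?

/n/ (alveolar nasal) and /m/ (bilabial nasal) are both [−dorsal], [−strident], [+nasal], [+sonorant], [+consonantal], [−continuant], [−lateral], so none of the listed features separates them. (They do differ in [labial] and [coronal], which are not among the given features.) Every other pair in the inventory differs on at least one listed feature.

n, m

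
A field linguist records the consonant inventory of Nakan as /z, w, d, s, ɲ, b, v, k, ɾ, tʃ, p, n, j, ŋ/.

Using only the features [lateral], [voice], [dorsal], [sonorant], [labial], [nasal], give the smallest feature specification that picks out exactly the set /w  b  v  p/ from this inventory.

/w, b, v, p/ are exactly the [+labial] segments in the inventory, so a single feature suffices.

[+labial]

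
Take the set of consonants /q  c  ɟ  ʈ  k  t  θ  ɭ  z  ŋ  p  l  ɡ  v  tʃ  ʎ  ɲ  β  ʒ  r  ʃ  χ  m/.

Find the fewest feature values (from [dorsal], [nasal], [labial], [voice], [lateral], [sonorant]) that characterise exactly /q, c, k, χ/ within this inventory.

/q, c, k, χ/ are all [−voice], [+dorsal], and no other segment in the inventory matches both values. Dropping any one of them over-generates: [+dorsal] alone would also admit /ɟ, ŋ, ɡ, ʎ, …/; [−voice] alone would also admit /ʈ, t, θ, p, …/. No other single listed feature picks out exactly this set either, so fewer than two features will not do.

[−voice, +dorsal]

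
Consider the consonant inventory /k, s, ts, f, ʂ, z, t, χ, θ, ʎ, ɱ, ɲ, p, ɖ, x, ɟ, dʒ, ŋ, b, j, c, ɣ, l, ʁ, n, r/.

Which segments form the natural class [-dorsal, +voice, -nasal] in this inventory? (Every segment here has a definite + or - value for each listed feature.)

Eliminate segments failing any feature: /k, χ, ʎ, ɲ, x, ɟ, ŋ, j, c, ɣ, ʁ/ are [+dorsal]; /s, ts, f, ʂ, t, θ, p/ are [-voice]; /ɱ, n/ are [+nasal]. The remaining /z, ɖ, dʒ, b, l, r/ satisfy [-dorsal], [+voice], [-nasal].

z, ɖ, dʒ, b, l, r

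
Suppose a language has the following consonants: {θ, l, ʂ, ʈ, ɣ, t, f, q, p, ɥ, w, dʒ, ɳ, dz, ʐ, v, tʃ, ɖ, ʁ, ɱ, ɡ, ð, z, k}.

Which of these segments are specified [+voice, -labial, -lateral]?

ɣ, dʒ, ɳ, dz, ʐ, ɖ, ʁ, ɡ, ð, z

Eliminate segments failing any feature: /θ, ʂ, ʈ, t, f, q, p, tʃ, k/ are [-voice]; /l/ is [+lateral]; /ɥ, w, v, ɱ/ are [+labial]. The remaining /ɣ, dʒ, ɳ, dz, ʐ, ɖ, ʁ, ɡ, ð, z/ satisfy [+voice], [-labial], [-lateral].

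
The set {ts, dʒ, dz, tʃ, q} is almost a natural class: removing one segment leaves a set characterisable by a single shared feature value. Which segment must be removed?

q

/ts, dʒ, tʃ, dz/ are all [+delayed release], but /q/ (voiceless uvular stop) is [-delayed release]. No other single segment can be removed to leave a set sharing one feature value that the removed segment lacks, so /q/ is the odd one out.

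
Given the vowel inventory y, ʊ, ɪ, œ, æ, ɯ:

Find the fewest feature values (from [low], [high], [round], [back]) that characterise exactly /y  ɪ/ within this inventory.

[+high, −back]

Every target segment is [+high], [−back]; each remaining inventory member fails at least one of these. Each conjunct is needed — [−back] alone would also admit /œ, æ/; [+high] alone would also admit /ʊ, ɯ/ — and no other single listed feature has exactly this extension, so two is the minimum.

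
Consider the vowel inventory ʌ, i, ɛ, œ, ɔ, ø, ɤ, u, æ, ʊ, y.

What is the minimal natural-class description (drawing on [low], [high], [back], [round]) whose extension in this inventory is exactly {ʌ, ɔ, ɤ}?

[-high, +back]

Every target segment is [-high], [+back]; each remaining inventory member fails at least one of these. Each conjunct is needed — [+back] alone would also admit /u, ʊ/; [-high] alone would also admit /ɛ, œ, ø, æ/ — and no other single listed feature has exactly this extension, so two is the minimum.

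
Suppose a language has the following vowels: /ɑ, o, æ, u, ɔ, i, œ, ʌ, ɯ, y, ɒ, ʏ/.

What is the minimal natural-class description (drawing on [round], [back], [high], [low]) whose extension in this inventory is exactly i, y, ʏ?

/i, y, ʏ/ are all [+high], [−back], and no other segment in the inventory matches both values. Dropping any one of them over-generates: [−back] alone would also admit /æ, œ/; [+high] alone would also admit /u, ɯ/. No other single listed feature picks out exactly this set either, so fewer than two features will not do.

[+high, −back]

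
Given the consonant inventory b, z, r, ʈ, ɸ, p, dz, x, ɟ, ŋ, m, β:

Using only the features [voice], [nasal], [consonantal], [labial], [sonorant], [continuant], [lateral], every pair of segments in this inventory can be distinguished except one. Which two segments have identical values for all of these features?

Both /dz/ and /ɟ/ are [+voice], [−nasal], [+consonantal], [−labial], [−sonorant], [−continuant], [−lateral]. Since the list omits [strident], [delayed release] and [dorsal] — which do distinguish the voiced alveolar affricate from the voiced palatal stop — this pair collapses; all other pairs remain distinct.

dz, ɟ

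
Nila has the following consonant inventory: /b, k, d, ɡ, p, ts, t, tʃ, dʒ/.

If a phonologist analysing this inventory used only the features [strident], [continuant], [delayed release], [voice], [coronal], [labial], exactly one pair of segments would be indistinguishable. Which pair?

tʃ, ts

On the given features, /tʃ/ and /ts/ have an identical profile: [+strident], [-continuant], [+delayed release], [-voice], [+coronal], [-labial]. No other two segments in the inventory coincide on all 6 features. (They do differ in [anterior] and [distributed], which are not among the given features.)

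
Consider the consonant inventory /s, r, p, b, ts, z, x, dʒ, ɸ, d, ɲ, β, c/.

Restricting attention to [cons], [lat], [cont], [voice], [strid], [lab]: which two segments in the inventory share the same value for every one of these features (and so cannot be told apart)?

On the given features, /ɲ/ and /d/ have an identical profile: [+consonantal], [-lateral], [-continuant], [+voice], [-strident], [-labial]. No other two segments in the inventory coincide on all 6 features. (They do differ in [sonorant], [nasal] and [dorsal], which are not among the given features.)

ɲ, d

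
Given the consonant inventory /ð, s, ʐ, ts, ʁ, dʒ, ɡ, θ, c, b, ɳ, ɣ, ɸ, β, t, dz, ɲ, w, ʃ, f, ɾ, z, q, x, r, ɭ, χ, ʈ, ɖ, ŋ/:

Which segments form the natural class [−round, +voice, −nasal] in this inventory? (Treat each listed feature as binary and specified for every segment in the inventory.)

Checking each segment against [−round], [+voice], [−nasal]: /ð/ (voiced dental fricative), /ʐ/ (voiced retroflex fricative), /ʁ/ (voiced uvular fricative), /dʒ/ (voiced postalveolar affricate), /ɡ/ (voiced velar stop), /b/ (voiced bilabial stop), among others, satisfy every feature; every other segment in the inventory fails at least one.

ð, ʐ, ʁ, dʒ, ɡ, b, ɣ, β, dz, ɾ, z, r, ɭ, ɖ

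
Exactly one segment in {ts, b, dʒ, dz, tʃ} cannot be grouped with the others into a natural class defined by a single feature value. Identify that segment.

b

[delayed release] (equivalently [strident], [labial], [coronal]) groups all but one: /dz, dʒ, ts, tʃ/ share [+delayed release] while /b/ (voiced bilabial stop) alone is [-delayed release]. Removing any other segment would not leave a single-feature class that excludes it.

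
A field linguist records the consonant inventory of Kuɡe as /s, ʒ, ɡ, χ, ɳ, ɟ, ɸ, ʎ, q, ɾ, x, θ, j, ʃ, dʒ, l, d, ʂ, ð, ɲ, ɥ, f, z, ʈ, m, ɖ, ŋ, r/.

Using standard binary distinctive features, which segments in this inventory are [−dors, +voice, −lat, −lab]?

Checking each segment against [−dorsal], [+voice], [−lateral], [−labial]: /ʒ/ (voiced postalveolar fricative), /ɳ/ (retroflex nasal), /ɾ/ (alveolar tap), /dʒ/ (voiced postalveolar affricate), /d/ (voiced alveolar stop), /ð/ (voiced dental fricative), among others, satisfy every feature; every other segment in the inventory fails at least one.

ʒ, ɳ, ɾ, dʒ, d, ð, z, ɖ, r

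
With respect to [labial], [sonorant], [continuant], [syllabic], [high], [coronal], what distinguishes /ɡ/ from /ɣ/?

[continuant]

The two segments share [−labial], [−sonorant], [−syllabic], [+high], [−coronal]. The only feature from the list on which they differ: /ɡ/ is [−continuant] while /ɣ/ is [+continuant].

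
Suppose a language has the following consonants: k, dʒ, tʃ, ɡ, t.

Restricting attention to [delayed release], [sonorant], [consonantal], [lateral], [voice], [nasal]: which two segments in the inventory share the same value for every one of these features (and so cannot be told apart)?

k, t

On the given features, /k/ and /t/ have an identical profile: [-delayed release], [-sonorant], [+consonantal], [-lateral], [-voice], [-nasal]. No other two segments in the inventory coincide on all 6 features. (They do differ in [coronal] and [dorsal], which are not among the given features.)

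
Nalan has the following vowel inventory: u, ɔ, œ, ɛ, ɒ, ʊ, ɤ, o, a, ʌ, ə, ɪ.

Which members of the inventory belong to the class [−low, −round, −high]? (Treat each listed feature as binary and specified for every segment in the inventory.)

ɛ, ɤ, ʌ, ə

Among the inventory, the [−low] segments are /u, ɔ, œ, ɛ, ʊ, ɤ, o, ʌ, ə, ɪ/.
Intersecting with [−round] gives /ɛ, ɤ, ʌ, ə, ɪ/.
Among these, [−high] leaves /ɛ, ɤ, ʌ, ə/.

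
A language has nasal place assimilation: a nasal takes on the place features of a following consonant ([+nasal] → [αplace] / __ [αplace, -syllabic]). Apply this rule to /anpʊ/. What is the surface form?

/n/ sits before the [+labial] consonant /p/, so it takes on [+labial] and surfaces as /m/. The rest of the form is unaffected: [ampʊ].

[ampʊ]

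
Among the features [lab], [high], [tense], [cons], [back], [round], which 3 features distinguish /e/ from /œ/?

[labial], [round], [tense]

/e/ (mid front unrounded tense vowel) and /œ/ (mid front rounded lax vowel) agree on [−high], [−consonantal], [−back]. They differ on [labial] (/e/ [−], /œ/ [+]), [round] (/e/ [−], /œ/ [+]), [tense] (/e/ [+], /œ/ [−]).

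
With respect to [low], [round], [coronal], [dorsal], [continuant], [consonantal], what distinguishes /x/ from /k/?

[continuant]

The two segments share [−low], [−round], [−coronal], [+dorsal], [+consonantal]. The only feature from the list on which they differ: /x/ is [+continuant] while /k/ is [−continuant].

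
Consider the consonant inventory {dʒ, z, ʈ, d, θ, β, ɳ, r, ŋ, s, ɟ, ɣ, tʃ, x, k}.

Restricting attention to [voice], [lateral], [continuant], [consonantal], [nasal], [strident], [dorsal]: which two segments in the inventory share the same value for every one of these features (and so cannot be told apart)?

β, r

/β/ (voiced bilabial fricative) and /r/ (alveolar trill) are both [+voice], [-lateral], [+continuant], [+consonantal], [-nasal], [-strident], [-dorsal], so none of the listed features separates them. (They do differ in [sonorant], [labial] and [coronal], which are not among the given features.) Every other pair in the inventory differs on at least one listed feature.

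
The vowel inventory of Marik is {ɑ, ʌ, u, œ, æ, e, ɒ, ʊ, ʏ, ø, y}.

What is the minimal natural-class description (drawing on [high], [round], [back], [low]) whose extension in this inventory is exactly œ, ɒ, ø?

[-high, +round]

Every target segment is [-high], [+round]; each remaining inventory member fails at least one of these. Each conjunct is needed — [+round] alone would also admit /u, ʊ, ʏ, y/; [-high] alone would also admit /ɑ, ʌ, æ, e/ — and no other single listed feature has exactly this extension, so two is the minimum.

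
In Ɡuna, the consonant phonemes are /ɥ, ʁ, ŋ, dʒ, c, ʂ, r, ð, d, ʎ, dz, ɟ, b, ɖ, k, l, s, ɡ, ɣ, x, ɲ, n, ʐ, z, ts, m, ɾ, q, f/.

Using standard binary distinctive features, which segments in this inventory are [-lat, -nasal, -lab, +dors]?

ʁ, c, ɟ, k, ɡ, ɣ, x, q

Eliminate segments failing any feature: /ɥ, b, f/ are [+labial]; /ŋ, ɲ, n, m/ are [+nasal]; /dʒ, ʂ, r, ð, d, dz, ɖ, s, ʐ, z, ts, ɾ/ are [-dorsal]; /ʎ, l/ are [+lateral]. The remaining /ʁ, c, ɟ, k, ɡ, ɣ, x, q/ satisfy [-lateral], [-nasal], [-labial], [+dorsal].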